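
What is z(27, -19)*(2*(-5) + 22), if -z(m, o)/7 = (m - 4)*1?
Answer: -1932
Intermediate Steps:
z(m, o) = 28 - 7*m (z(m, o) = -7*(m - 4) = -7*(-4 + m) = 28 - 7*m)
z(27, -19)*(2*(-5) + 22) = (28 - 7*27)*(2*(-5) + 22) = (28 - 189)*(-10 + 22) = -161*12 = -1932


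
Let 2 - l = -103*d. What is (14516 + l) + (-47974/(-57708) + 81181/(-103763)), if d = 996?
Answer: 350612887626319/2993977602 ≈ 1.1711e+5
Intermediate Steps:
l = 102590 (l = 2 - (-103)*996 = 2 - 1*(-102588) = 2 + 102588 = 102590)
(14516 + l) + (-47974/(-57708) + 81181/(-103763)) = (14516 + 102590) + (-47974/(-57708) + 81181/(-103763)) = 117106 + (-47974*(-1/57708) + 81181*(-1/103763)) = 117106 + (23987/28854 - 81181/103763) = 117106 + 146566507/2993977602 = 350612887626319/2993977602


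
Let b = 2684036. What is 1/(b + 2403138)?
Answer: 1/5087174 ≈ 1.9657e-7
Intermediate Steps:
1/(b + 2403138) = 1/(2684036 + 2403138) = 1/5087174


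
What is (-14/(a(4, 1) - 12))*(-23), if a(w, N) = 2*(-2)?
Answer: -161/8 ≈ -20.125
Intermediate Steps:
a(w, N) = -4
(-14/(a(4, 1) - 12))*(-23) = (-14/(-4 - 12))*(-23) = (-14/(-16))*(-23) = -1/16*(-14)*(-23) = (7/8)*(-23) = -161/8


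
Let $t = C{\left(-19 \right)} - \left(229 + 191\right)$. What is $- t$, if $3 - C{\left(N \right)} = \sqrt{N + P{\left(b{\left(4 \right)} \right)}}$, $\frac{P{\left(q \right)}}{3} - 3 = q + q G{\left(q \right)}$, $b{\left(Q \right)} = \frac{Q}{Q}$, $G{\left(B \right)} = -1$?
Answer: $417 + i \sqrt{10} \approx 417.0 + 3.1623 i$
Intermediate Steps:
$b{\left(Q \right)} = 1$
$P{\left(q \right)} = 9$ ($P{\left(q \right)} = 9 + 3 \left(q + q \left(-1\right)\right) = 9 + 3 \left(q - q\right) = 9 + 3 \cdot 0 = 9 + 0 = 9$)
$C{\left(N \right)} = 3 - \sqrt{9 + N}$ ($C{\left(N \right)} = 3 - \sqrt{N + 9} = 3 - \sqrt{9 + N}$)
$t = -417 - i \sqrt{10}$ ($t = \left(3 - \sqrt{9 - 19}\right) - \left(229 + 191\right) = \left(3 - \sqrt{-10}\right) - 420 = \left(3 - i \sqrt{10}\right) - 420 = -417 - i \sqrt{10} \approx -417.0 - 3.1623 i$)
$- t = - (-417 - i \sqrt{10}) = 417 + i \sqrt{10}$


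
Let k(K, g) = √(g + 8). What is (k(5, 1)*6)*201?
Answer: 3618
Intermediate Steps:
k(K, g) = √(8 + g)
(k(5, 1)*6)*201 = (√(8 + 1)*6)*201 = (√9*6)*201 = (3*6)*201 = 18*201 = 3618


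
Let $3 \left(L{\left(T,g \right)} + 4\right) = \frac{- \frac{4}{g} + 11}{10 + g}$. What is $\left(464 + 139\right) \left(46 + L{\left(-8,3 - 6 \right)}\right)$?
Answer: $\frac{179761}{7} \approx 25680.0$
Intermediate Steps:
$L{\left(T,g \right)} = -4 + \frac{11 - \frac{4}{g}}{3 \left(10 + g\right)}$ ($L{\left(T,g \right)} = -4 + \frac{\left(- \frac{4}{g} + 11\right) \frac{1}{10 + g}}{3} = -4 + \frac{\left(11 - \frac{4}{g}\right) \frac{1}{10 + g}}{3} = -4 + \frac{\frac{1}{10 + g} \left(11 - \frac{4}{g}\right)}{3} = -4 + \frac{11 - \frac{4}{g}}{3 \left(10 + g\right)}$)
$\left(464 + 139\right) \left(46 + L{\left(-8,3 - 6 \right)}\right) = \left(464 + 139\right) \left(46 + \frac{-4 - 109 \left(3 - 6\right) - 12 \left(3 - 6\right)^{2}}{3 \left(3 - 6\right) \left(10 + \left(3 - 6\right)\right)}\right) = 603 \left(46 + \frac{-4 - -327 - 12 \left(-3\right)^{2}}{3 \left(-3\right) \left(10 - 3\right)}\right) = 603 \left(46 + \frac{1}{3} \left(- \frac{1}{3}\right) \frac{1}{7} \left(-4 + 327 - 108\right)\right) = 603 \left(46 + \frac{1}{3} \left(- \frac{1}{3}\right) \frac{1}{7} \cdot 215\right) = 603 \left(46 - \frac{215}{63}\right) = 603 \cdot \frac{2683}{63} = \frac{179761}{7}$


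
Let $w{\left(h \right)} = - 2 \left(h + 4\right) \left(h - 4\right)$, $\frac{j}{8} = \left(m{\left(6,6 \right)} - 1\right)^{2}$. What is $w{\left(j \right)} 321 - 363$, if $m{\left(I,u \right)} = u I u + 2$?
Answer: $-91107459656139$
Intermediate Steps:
$m{\left(I,u \right)} = 2 + I u^{2}$ ($m{\left(I,u \right)} = I u u + 2 = I u^{2} + 2 = 2 + I u^{2}$)
$j = 376712$ ($j = 8 \left(\left(2 + 6 \cdot 6^{2}\right) - 1\right)^{2} = 8 \left(\left(2 + 6 \cdot 36\right) - 1\right)^{2} = 8 \left(\left(2 + 216\right) - 1\right)^{2} = 8 \left(218 - 1\right)^{2} = 8 \cdot 217^{2} = 8 \cdot 47089 = 376712$)
$w{\left(h \right)} = - 2 \left(-4 + h\right) \left(4 + h\right)$ ($w{\left(h \right)} = - 2 \left(4 + h\right) \left(-4 + h\right) = - 2 \left(-4 + h\right) \left(4 + h\right)$)
$w{\left(j \right)} 321 - 363 = \left(32 - 2 \cdot 376712^{2}\right) 321 - 363 = \left(32 - 283823861888\right) 321 - 363 = \left(-283823861856\right) 321 - 363 = -91107459655776 - 363 = -91107459656139$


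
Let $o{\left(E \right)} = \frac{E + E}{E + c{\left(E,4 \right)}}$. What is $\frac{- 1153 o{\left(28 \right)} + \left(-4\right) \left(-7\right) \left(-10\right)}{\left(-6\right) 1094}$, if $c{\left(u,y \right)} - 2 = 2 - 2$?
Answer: $\frac{9121}{24615} \approx 0.37055$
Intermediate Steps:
$c{\left(u,y \right)} = 2$ ($c{\left(u,y \right)} = 2 + \left(2 - 2\right) = 2 + 0 = 2$)
$o{\left(E \right)} = \frac{2 E}{2 + E}$ ($o{\left(E \right)} = \frac{E + E}{E + 2} = \frac{2 E}{2 + E}$)
$\frac{- 1153 o{\left(28 \right)} + \left(-4\right) \left(-7\right) \left(-10\right)}{\left(-6\right) 1094} = \frac{- 1153 \cdot 2 \cdot 28 \frac{1}{2 + 28} + \left(-4\right) \left(-7\right) \left(-10\right)}{\left(-6\right) 1094} = \frac{- 1153 \cdot 2 \cdot 28 \cdot \frac{1}{30} + 28 \left(-10\right)}{-6564} = \left(- 1153 \cdot 2 \cdot 28 \cdot \frac{1}{30} - 280\right) \left(- \frac{1}{6564}\right) = \left(\left(-1153\right) \frac{28}{15} - 280\right) \left(- \frac{1}{6564}\right) = \left(- \frac{32284}{15} - 280\right) \left(- \frac{1}{6564}\right) = \left(- \frac{36484}{15}\right) \left(- \frac{1}{6564}\right) = \frac{9121}{24615}$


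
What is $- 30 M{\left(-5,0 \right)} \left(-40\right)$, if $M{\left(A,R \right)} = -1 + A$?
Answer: $-7200$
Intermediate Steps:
$- 30 M{\left(-5,0 \right)} \left(-40\right) = - 30 \left(-1 - 5\right) \left(-40\right) = \left(-30\right) \left(-6\right) \left(-40\right) = 180 \left(-40\right) = -7200$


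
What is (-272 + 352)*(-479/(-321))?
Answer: 38320/321 ≈ 119.38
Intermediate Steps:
(-272 + 352)*(-479/(-321)) = 80*(-479*(-1/321)) = 80*(479/321) = 38320/321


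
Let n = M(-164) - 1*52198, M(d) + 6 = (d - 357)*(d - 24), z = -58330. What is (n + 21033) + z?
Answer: 8447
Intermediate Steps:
M(d) = -6 + (-357 + d)*(-24 + d) (M(d) = -6 + (d - 357)*(d - 24) = -6 + (-357 + d)*(-24 + d))
n = 45744 (n = (8562 + (-164)**2 - 381*(-164)) - 1*52198 = (8562 + 26896 + 62484) - 52198 = 97942 - 52198 = 45744)
(n + 21033) + z = (45744 + 21033) - 58330 = 66777 - 58330 = 8447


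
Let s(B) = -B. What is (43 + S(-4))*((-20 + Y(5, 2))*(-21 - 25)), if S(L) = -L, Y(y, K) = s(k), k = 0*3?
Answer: 43240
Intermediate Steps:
k = 0
Y(y, K) = 0 (Y(y, K) = -1*0 = 0)
(43 + S(-4))*((-20 + Y(5, 2))*(-21 - 25)) = (43 - 1*(-4))*((-20 + 0)*(-21 - 25)) = (43 + 4)*(-20*(-46)) = 47*920 = 43240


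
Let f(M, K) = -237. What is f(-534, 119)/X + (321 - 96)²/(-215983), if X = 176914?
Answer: -9007459221/38210416462 ≈ -0.23573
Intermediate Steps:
f(-534, 119)/X + (321 - 96)²/(-215983) = -237/176914 + (321 - 96)²/(-215983) = -237*1/176914 + 225²*(-1/215983) = -237/176914 + 50625*(-1/215983) = -237/176914 - 50625/215983 = -9007459221/38210416462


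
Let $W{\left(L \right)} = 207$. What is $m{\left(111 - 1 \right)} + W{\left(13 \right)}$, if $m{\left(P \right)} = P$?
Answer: $317$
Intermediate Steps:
$m{\left(111 - 1 \right)} + W{\left(13 \right)} = \left(111 - 1\right) + 207 = 110 + 207 = 317$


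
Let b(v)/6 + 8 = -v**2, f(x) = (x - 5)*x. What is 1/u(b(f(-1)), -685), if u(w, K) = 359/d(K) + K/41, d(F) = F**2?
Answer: -19238225/321404406 ≈ -0.059857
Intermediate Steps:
f(x) = x*(-5 + x) (f(x) = (-5 + x)*x = x*(-5 + x))
b(v) = -48 - 6*v**2 (b(v) = -48 + 6*(-v**2) = -48 - 6*v**2)
u(w, K) = 359/K**2 + K/41 (u(w, K) = 359/(K**2) + K/41 = 359/K**2 + K*(1/41) = 359/K**2 + K/41)
1/u(b(f(-1)), -685) = 1/(359/(-685)**2 + (1/41)*(-685)) = 1/(359*(1/469225) - 685/41) = 1/(359/469225 - 685/41) = 1/(-321404406/19238225) = -19238225/321404406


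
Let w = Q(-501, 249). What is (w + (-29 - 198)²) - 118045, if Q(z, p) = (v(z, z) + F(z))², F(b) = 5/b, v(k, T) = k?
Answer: 46308429520/251001 ≈ 1.8450e+5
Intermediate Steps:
Q(z, p) = (z + 5/z)²
w = 63004012036/251001 (w = (5 + (-501)²)²/(-501)² = (5 + 251001)²/251001 = (1/251001)*251006² = (1/251001)*63004012036 = 63004012036/251001 ≈ 2.5101e+5)
(w + (-29 - 198)²) - 118045 = (63004012036/251001 + (-29 - 198)²) - 118045 = (63004012036/251001 + (-227)²) - 118045 = (63004012036/251001 + 51529) - 118045 = 75937842565/251001 - 118045 = 46308429520/251001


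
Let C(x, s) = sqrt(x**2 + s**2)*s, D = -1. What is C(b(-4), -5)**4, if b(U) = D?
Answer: 422500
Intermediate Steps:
b(U) = -1
C(x, s) = s*sqrt(s**2 + x**2) (C(x, s) = sqrt(s**2 + x**2)*s = s*sqrt(s**2 + x**2))
C(b(-4), -5)**4 = (-5*sqrt((-5)**2 + (-1)**2))**4 = (-5*sqrt(25 + 1))**4 = (-5*sqrt(26))**4 = 422500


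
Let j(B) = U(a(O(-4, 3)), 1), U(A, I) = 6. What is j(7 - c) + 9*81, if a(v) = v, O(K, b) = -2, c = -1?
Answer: 735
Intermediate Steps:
j(B) = 6
j(7 - c) + 9*81 = 6 + 9*81 = 6 + 729 = 735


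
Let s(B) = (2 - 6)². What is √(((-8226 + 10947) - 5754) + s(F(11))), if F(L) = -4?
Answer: I*√3017 ≈ 54.927*I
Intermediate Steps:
s(B) = 16 (s(B) = (-4)² = 16)
√(((-8226 + 10947) - 5754) + s(F(11))) = √(((-8226 + 10947) - 5754) + 16) = √((2721 - 5754) + 16) = √(-3033 + 16) = √(-3017) = I*√3017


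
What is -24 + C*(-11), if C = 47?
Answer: -541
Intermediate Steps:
-24 + C*(-11) = -24 + 47*(-11) = -24 - 517 = -541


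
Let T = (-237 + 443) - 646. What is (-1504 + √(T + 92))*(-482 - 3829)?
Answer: 6483744 - 8622*I*√87 ≈ 6.4837e+6 - 80421.0*I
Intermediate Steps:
T = -440 (T = 206 - 646 = -440)
(-1504 + √(T + 92))*(-482 - 3829) = (-1504 + √(-440 + 92))*(-482 - 3829) = (-1504 + √(-348))*(-4311) = (-1504 + 2*I*√87)*(-4311) = 6483744 - 8622*I*√87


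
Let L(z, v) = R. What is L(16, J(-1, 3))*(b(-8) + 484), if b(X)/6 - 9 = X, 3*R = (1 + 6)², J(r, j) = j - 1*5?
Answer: 24010/3 ≈ 8003.3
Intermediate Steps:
J(r, j) = -5 + j (J(r, j) = j - 5 = -5 + j)
R = 49/3 (R = (1 + 6)²/3 = (⅓)*7² = (⅓)*49 = 49/3 ≈ 16.333)
L(z, v) = 49/3
b(X) = 54 + 6*X
L(16, J(-1, 3))*(b(-8) + 484) = 49*((54 + 6*(-8)) + 484)/3 = 49*((54 - 48) + 484)/3 = 49*(6 + 484)/3 = (49/3)*490 = 24010/3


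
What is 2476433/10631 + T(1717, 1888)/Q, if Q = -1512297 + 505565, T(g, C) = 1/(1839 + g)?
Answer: 8865479057764905/38058331423952 ≈ 232.94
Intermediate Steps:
Q = -1006732
2476433/10631 + T(1717, 1888)/Q = 2476433/10631 + 1/((1839 + 1717)*(-1006732)) = 2476433*(1/10631) - 1/1006732/3556 = 2476433/10631 + (1/3556)*(-1/1006732) = 2476433/10631 - 1/3579938992 = 8865479057764905/38058331423952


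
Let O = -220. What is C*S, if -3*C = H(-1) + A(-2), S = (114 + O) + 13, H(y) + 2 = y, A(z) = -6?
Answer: -279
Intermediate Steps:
H(y) = -2 + y
S = -93 (S = (114 - 220) + 13 = -106 + 13 = -93)
C = 3 (C = -((-2 - 1) - 6)/3 = -(-3 - 6)/3 = -⅓*(-9) = 3)
C*S = 3*(-93) = -279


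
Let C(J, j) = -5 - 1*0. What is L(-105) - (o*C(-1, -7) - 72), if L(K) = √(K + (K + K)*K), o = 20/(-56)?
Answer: 983/14 + √21945 ≈ 218.35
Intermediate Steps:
o = -5/14 (o = 20*(-1/56) = -5/14 ≈ -0.35714)
C(J, j) = -5 (C(J, j) = -5 + 0 = -5)
L(K) = √(K + 2*K²) (L(K) = √(K + (2*K)*K) = √(K + 2*K²))
L(-105) - (o*C(-1, -7) - 72) = √(-105*(1 + 2*(-105))) - (-5/14*(-5) - 72) = √(-105*(1 - 210)) - (25/14 - 72) = √(-105*(-209)) - 1*(-983/14) = √21945 + 983/14 = 983/14 + √21945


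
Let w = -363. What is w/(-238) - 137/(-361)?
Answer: 163649/85918 ≈ 1.9047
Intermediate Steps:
w/(-238) - 137/(-361) = -363/(-238) - 137/(-361) = -363*(-1/238) - 137*(-1/361) = 363/238 + 137/361 = 163649/85918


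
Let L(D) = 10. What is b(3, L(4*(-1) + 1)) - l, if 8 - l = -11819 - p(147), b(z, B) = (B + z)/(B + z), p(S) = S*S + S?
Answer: -33582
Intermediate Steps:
p(S) = S + S² (p(S) = S² + S = S + S²)
b(z, B) = 1
l = 33583 (l = 8 - (-11819 - 147*(1 + 147)) = 8 - (-11819 - 147*148) = 8 - (-11819 - 1*21756) = 8 - (-11819 - 21756) = 8 - 1*(-33575) = 8 + 33575 = 33583)
b(3, L(4*(-1) + 1)) - l = 1 - 1*33583 = 1 - 33583 = -33582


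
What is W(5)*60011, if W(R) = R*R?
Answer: 1500275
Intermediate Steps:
W(R) = R²
W(5)*60011 = 5²*60011 = 25*60011 = 1500275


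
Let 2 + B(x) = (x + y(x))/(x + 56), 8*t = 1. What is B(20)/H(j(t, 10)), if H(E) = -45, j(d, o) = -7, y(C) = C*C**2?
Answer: -1967/855 ≈ -2.3006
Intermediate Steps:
y(C) = C**3
t = 1/8 (t = (1/8)*1 = 1/8 ≈ 0.12500)
B(x) = -2 + (x + x**3)/(56 + x) (B(x) = -2 + (x + x**3)/(x + 56) = -2 + (x + x**3)/(56 + x))
B(20)/H(j(t, 10)) = ((-112 + 20**3 - 1*20)/(56 + 20))/(-45) = ((-112 + 8000 - 20)/76)*(-1/45) = ((1/76)*7868)*(-1/45) = (1967/19)*(-1/45) = -1967/855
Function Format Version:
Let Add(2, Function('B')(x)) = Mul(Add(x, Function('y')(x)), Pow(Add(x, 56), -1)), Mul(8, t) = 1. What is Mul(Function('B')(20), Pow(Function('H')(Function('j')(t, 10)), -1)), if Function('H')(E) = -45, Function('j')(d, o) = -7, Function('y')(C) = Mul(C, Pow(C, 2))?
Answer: Rational(-1967, 855) ≈ -2.3006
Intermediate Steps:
Function('y')(C) = Pow(C, 3)
t = Rational(1, 8) (t = Mul(Rational(1, 8), 1) = Rational(1, 8) ≈ 0.12500)
Function('B')(x) = Add(-2, Mul(Pow(Add(56, x), -1), Add(x, Pow(x, 3)))) (Function('B')(x) = Add(-2, Mul(Add(x, Pow(x, 3)), Pow(Add(x, 56), -1))) = Add(-2, Mul(Add(x, Pow(x, 3)), Pow(Add(56, x), -1))) = Add(-2, Mul(Pow(Add(56, x), -1), Add(x, Pow(x, 3)))))
Mul(Function('B')(20), Pow(Function('H')(Function('j')(t, 10)), -1)) = Mul(Mul(Pow(Add(56, 20), -1), Add(-112, Pow(20, 3), Mul(-1, 20))), Pow(-45, -1)) = Mul(Mul(Pow(76, -1), Add(-112, 8000, -20)), Rational(-1, 45)) = Mul(Mul(Rational(1, 76), 7868), Rational(-1, 45)) = Mul(Rational(1967, 19), Rational(-1, 45)) = Rational(-1967, 855)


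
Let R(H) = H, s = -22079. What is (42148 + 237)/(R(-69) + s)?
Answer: -865/452 ≈ -1.9137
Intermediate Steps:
(42148 + 237)/(R(-69) + s) = (42148 + 237)/(-69 - 22079) = 42385/(-22148) = 42385*(-1/22148) = -865/452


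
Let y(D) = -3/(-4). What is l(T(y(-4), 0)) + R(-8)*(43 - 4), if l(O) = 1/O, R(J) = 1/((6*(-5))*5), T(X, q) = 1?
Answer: 37/50 ≈ 0.74000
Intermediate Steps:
y(D) = ¾ (y(D) = -3*(-¼) = ¾)
R(J) = -1/150 (R(J) = 1/(-30*5) = 1/(-150) = -1/150)
l(T(y(-4), 0)) + R(-8)*(43 - 4) = 1/1 - (43 - 4)/150 = 1 - 1/150*39 = 1 - 13/50 = 37/50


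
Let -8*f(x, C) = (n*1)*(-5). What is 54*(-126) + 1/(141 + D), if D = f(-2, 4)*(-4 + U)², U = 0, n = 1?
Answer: -1027403/151 ≈ -6804.0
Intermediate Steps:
f(x, C) = 5/8 (f(x, C) = -1*1*(-5)/8 = -(-5)/8 = -⅛*(-5) = 5/8)
D = 10 (D = 5*(-4 + 0)²/8 = (5/8)*(-4)² = (5/8)*16 = 10)
54*(-126) + 1/(141 + D) = 54*(-126) + 1/(141 + 10) = -6804 + 1/151 = -1027403/151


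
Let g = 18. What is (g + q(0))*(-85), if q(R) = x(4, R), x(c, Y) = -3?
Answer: -1275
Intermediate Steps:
q(R) = -3
(g + q(0))*(-85) = (18 - 3)*(-85) = 15*(-85) = -1275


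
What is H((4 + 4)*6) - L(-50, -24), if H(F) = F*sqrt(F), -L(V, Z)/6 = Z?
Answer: -144 + 192*sqrt(3) ≈ 188.55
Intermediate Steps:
L(V, Z) = -6*Z
H(F) = F**(3/2)
H((4 + 4)*6) - L(-50, -24) = ((4 + 4)*6)**(3/2) - (-6)*(-24) = (8*6)**(3/2) - 1*144 = 48**(3/2) - 144 = 192*sqrt(3) - 144 = -144 + 192*sqrt(3)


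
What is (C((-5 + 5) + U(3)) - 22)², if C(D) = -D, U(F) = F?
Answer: 625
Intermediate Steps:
(C((-5 + 5) + U(3)) - 22)² = (-((-5 + 5) + 3) - 22)² = (-(0 + 3) - 22)² = (-1*3 - 22)² = (-3 - 22)² = (-25)² = 625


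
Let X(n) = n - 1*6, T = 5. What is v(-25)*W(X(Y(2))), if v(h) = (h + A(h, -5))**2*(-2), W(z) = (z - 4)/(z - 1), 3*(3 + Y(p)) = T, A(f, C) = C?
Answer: -2448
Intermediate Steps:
Y(p) = -4/3 (Y(p) = -3 + (1/3)*5 = -3 + 5/3 = -4/3)
X(n) = -6 + n (X(n) = n - 6 = -6 + n)
W(z) = (-4 + z)/(-1 + z)
v(h) = -2*(-5 + h)**2 (v(h) = (h - 5)**2*(-2) = (-5 + h)**2*(-2) = -2*(-5 + h)**2)
v(-25)*W(X(Y(2))) = (-2*(-5 - 25)**2)*((-4 + (-6 - 4/3))/(-1 + (-6 - 4/3))) = (-2*(-30)**2)*((-4 - 22/3)/(-1 - 22/3)) = (-2*900)*(-34/3/(-25/3)) = -(-216)*(-34)/3 = -1800*34/25 = -2448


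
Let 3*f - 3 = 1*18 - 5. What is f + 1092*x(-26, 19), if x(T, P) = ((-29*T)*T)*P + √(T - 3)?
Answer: -1220231360/3 + 1092*I*√29 ≈ -4.0674e+8 + 5880.6*I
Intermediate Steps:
f = 16/3 (f = 1 + (1*18 - 5)/3 = 1 + (18 - 5)/3 = 1 + (⅓)*13 = 1 + 13/3 = 16/3 ≈ 5.3333)
x(T, P) = √(-3 + T) - 29*P*T² (x(T, P) = ((-29*T)*T)*P + √(-3 + T) = (-29*T²)*P + √(-3 + T) = -29*P*T² + √(-3 + T) = √(-3 + T) - 29*P*T²)
f + 1092*x(-26, 19) = 16/3 + 1092*(√(-3 - 26) - 29*19*(-26)²) = 16/3 + 1092*(√(-29) - 29*19*676) = 16/3 + 1092*(I*√29 - 372476) = 16/3 + 1092*(-372476 + I*√29) = 16/3 + (-406743792 + 1092*I*√29) = -1220231360/3 + 1092*I*√29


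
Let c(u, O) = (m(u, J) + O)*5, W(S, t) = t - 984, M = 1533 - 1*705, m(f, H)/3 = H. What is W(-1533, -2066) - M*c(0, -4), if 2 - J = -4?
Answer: -61010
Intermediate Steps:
J = 6 (J = 2 - 1*(-4) = 2 + 4 = 6)
m(f, H) = 3*H
M = 828 (M = 1533 - 705 = 828)
W(S, t) = -984 + t
c(u, O) = 90 + 5*O (c(u, O) = (3*6 + O)*5 = (18 + O)*5 = 90 + 5*O)
W(-1533, -2066) - M*c(0, -4) = (-984 - 2066) - 828*(90 + 5*(-4)) = -3050 - 828*(90 - 20) = -3050 - 828*70 = -3050 - 1*57960 = -3050 - 57960 = -61010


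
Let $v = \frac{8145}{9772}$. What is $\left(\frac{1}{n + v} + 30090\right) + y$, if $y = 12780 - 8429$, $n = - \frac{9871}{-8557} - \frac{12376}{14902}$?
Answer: $\frac{24818645017379879}{720595278075} \approx 34442.0$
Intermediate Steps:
$n = \frac{20598105}{63758207}$ ($n = \left(-9871\right) \left(- \frac{1}{8557}\right) - \frac{6188}{7451} = \frac{9871}{8557} - \frac{6188}{7451} = \frac{20598105}{63758207} \approx 0.32307$)
$y = 4351$
$v = \frac{8145}{9772}$ ($v = 8145 \cdot \frac{1}{9772} = \frac{8145}{9772} \approx 0.8335$)
$\left(\frac{1}{n + v} + 30090\right) + y = \left(\frac{1}{\frac{20598105}{63758207} + \frac{8145}{9772}} + 30090\right) + 4351 = \left(\frac{1}{\frac{720595278075}{623045198804}} + 30090\right) + 4351 = \left(\frac{623045198804}{720595278075} + 30090\right) + 4351 = \frac{21683334962475554}{720595278075} + 4351 = \frac{24818645017379879}{720595278075}$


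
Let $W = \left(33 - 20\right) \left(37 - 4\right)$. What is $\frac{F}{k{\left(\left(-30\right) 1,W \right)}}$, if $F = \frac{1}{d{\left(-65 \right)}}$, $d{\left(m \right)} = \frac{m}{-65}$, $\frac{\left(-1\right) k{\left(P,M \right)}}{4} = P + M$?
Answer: $- \frac{1}{1596} \approx -0.00062657$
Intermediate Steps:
$W = 429$ ($W = 13 \cdot 33 = 429$)
$k{\left(P,M \right)} = - 4 M - 4 P$ ($k{\left(P,M \right)} = - 4 \left(P + M\right) = - 4 \left(M + P\right) = - 4 M - 4 P$)
$d{\left(m \right)} = - \frac{m}{65}$ ($d{\left(m \right)} = m \left(- \frac{1}{65}\right) = - \frac{m}{65}$)
$F = 1$ ($F = \frac{1}{\left(- \frac{1}{65}\right) \left(-65\right)} = 1^{-1} = 1$)
$\frac{F}{k{\left(\left(-30\right) 1,W \right)}} = 1 \frac{1}{\left(-4\right) 429 - 4 \left(\left(-30\right) 1\right)} = 1 \frac{1}{-1716 - -120} = 1 \frac{1}{-1716 + 120} = 1 \frac{1}{-1596} = 1 \left(- \frac{1}{1596}\right) = - \frac{1}{1596}$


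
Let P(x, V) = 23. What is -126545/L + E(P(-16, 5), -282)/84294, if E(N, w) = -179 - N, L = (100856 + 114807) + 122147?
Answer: -1073522185/2847535614 ≈ -0.37700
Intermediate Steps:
L = 337810 (L = 215663 + 122147 = 337810)
-126545/L + E(P(-16, 5), -282)/84294 = -126545/337810 + (-179 - 1*23)/84294 = -126545*1/337810 + (-179 - 23)*(1/84294) = -25309/67562 - 202*1/84294 = -25309/67562 - 101/42147 = -1073522185/2847535614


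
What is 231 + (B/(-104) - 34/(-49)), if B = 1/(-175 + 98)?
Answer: 12987839/56056 ≈ 231.69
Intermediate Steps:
B = -1/77 (B = 1/(-77) = -1/77 ≈ -0.012987)
231 + (B/(-104) - 34/(-49)) = 231 + (-1/77/(-104) - 34/(-49)) = 231 + (-1/77*(-1/104) - 34*(-1/49)) = 231 + (1/8008 + 34/49) = 231 + 38903/56056 = 12987839/56056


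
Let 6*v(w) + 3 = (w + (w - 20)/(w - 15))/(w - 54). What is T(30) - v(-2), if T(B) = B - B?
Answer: 237/476 ≈ 0.49790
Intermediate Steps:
v(w) = -½ + (w + (-20 + w)/(-15 + w))/(6*(-54 + w)) (v(w) = -½ + ((w + (w - 20)/(w - 15))/(w - 54))/6 = -½ + ((w + (-20 + w)/(-15 + w))/(-54 + w))/6 = -½ + (w + (-20 + w)/(-15 + w))/(6*(-54 + w)))
T(B) = 0
T(30) - v(-2) = 0 - (-2450 - 2*(-2)² + 193*(-2))/(6*(810 + (-2)² - 69*(-2))) = 0 - (-2450 - 2*4 - 386)/(6*(810 + 4 + 138)) = 0 - (-2450 - 8 - 386)/(6*952) = 0 - (-2844)/(6*952) = 0 - 1*(-237/476) = 0 + 237/476 = 237/476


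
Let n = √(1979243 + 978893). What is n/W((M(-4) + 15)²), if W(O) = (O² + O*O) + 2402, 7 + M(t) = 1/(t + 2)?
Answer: 16*√739534/69841 ≈ 0.19701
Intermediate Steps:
M(t) = -7 + 1/(2 + t) (M(t) = -7 + 1/(t + 2) = -7 + 1/(2 + t))
W(O) = 2402 + 2*O² (W(O) = (O² + O²) + 2402 = 2*O² + 2402 = 2402 + 2*O²)
n = 2*√739534 (n = √2958136 = 2*√739534 ≈ 1719.9)
n/W((M(-4) + 15)²) = (2*√739534)/(2402 + 2*(((-13 - 7*(-4))/(2 - 4) + 15)²)²) = (2*√739534)/(2402 + 2*(((-13 + 28)/(-2) + 15)²)²) = (2*√739534)/(2402 + 2*((-½*15 + 15)²)²) = (2*√739534)/(2402 + 2*((-15/2 + 15)²)²) = (2*√739534)/(2402 + 2*((15/2)²)²) = (2*√739534)/(2402 + 2*(225/4)²) = (2*√739534)/(2402 + 2*(50625/16)) = (2*√739534)/(2402 + 50625/8) = (2*√739534)/(69841/8) = (2*√739534)*(8/69841) = 16*√739534/69841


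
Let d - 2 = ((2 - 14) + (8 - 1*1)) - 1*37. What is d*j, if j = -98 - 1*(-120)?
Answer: -880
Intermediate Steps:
j = 22 (j = -98 + 120 = 22)
d = -40 (d = 2 + (((2 - 14) + (8 - 1*1)) - 1*37) = 2 + ((-12 + (8 - 1)) - 37) = 2 + ((-12 + 7) - 37) = 2 + (-5 - 37) = 2 - 42 = -40)
d*j = -40*22 = -880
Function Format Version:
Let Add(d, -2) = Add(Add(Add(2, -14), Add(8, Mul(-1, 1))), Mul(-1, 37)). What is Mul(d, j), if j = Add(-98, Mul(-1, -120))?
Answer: -880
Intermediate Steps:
j = 22 (j = Add(-98, 120) = 22)
d = -40 (d = Add(2, Add(Add(Add(2, -14), Add(8, Mul(-1, 1))), Mul(-1, 37))) = Add(2, Add(Add(-12, Add(8, -1)), -37)) = Add(2, Add(Add(-12, 7), -37)) = Add(2, Add(-5, -37)) = Add(2, -42) = -40)
Mul(d, j) = Mul(-40, 22) = -880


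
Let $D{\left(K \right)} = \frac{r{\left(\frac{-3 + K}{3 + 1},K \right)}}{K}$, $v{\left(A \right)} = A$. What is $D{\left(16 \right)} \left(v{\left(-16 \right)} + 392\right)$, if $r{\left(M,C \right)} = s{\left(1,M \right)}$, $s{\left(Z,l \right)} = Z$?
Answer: $\frac{47}{2} \approx 23.5$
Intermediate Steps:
$r{\left(M,C \right)} = 1$
$D{\left(K \right)} = \frac{1}{K}$ ($D{\left(K \right)} = 1 \frac{1}{K} = \frac{1}{K}$)
$D{\left(16 \right)} \left(v{\left(-16 \right)} + 392\right) = \frac{-16 + 392}{16} = \frac{1}{16} \cdot 376 = \frac{47}{2}$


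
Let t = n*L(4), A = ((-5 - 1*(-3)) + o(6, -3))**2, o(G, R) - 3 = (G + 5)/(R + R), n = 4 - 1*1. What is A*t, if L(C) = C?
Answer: 25/3 ≈ 8.3333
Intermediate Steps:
n = 3 (n = 4 - 1 = 3)
o(G, R) = 3 + (5 + G)/(2*R) (o(G, R) = 3 + (G + 5)/(R + R) = 3 + (5 + G)/((2*R)) = 3 + (5 + G)*(1/(2*R)) = 3 + (5 + G)/(2*R))
A = 25/36 (A = ((-5 - 1*(-3)) + (1/2)*(5 + 6 + 6*(-3))/(-3))**2 = ((-5 + 3) + (1/2)*(-1/3)*(5 + 6 - 18))**2 = (-2 + (1/2)*(-1/3)*(-7))**2 = (-2 + 7/6)**2 = (-5/6)**2 = 25/36 ≈ 0.69444)
t = 12 (t = 3*4 = 12)
A*t = (25/36)*12 = 25/3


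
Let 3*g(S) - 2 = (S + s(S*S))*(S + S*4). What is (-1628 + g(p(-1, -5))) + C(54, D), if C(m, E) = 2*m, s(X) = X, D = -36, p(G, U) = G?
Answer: -4558/3 ≈ -1519.3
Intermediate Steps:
g(S) = 2/3 + 5*S*(S + S**2)/3 (g(S) = 2/3 + ((S + S*S)*(S + S*4))/3 = 2/3 + ((S + S**2)*(S + 4*S))/3 = 2/3 + ((S + S**2)*(5*S))/3 = 2/3 + (5*S*(S + S**2))/3 = 2/3 + 5*S*(S + S**2)/3)
(-1628 + g(p(-1, -5))) + C(54, D) = (-1628 + (2/3 + (5/3)*(-1)**2 + (5/3)*(-1)**3)) + 2*54 = (-1628 + (2/3 + (5/3)*1 + (5/3)*(-1))) + 108 = (-1628 + (2/3 + 5/3 - 5/3)) + 108 = (-1628 + 2/3) + 108 = -4882/3 + 108 = -4558/3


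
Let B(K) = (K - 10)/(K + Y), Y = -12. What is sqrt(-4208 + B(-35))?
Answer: I*sqrt(9293357)/47 ≈ 64.862*I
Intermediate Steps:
B(K) = (-10 + K)/(-12 + K) (B(K) = (K - 10)/(K - 12) = (-10 + K)/(-12 + K))
sqrt(-4208 + B(-35)) = sqrt(-4208 + (-10 - 35)/(-12 - 35)) = sqrt(-4208 - 45/(-47)) = sqrt(-4208 - 1/47*(-45)) = sqrt(-4208 + 45/47) = sqrt(-197731/47) = I*sqrt(9293357)/47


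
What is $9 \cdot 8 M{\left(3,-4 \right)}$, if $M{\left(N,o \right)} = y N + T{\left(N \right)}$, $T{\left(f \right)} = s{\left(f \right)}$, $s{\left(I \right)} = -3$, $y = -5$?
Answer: $-1296$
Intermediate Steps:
$T{\left(f \right)} = -3$
$M{\left(N,o \right)} = -3 - 5 N$ ($M{\left(N,o \right)} = - 5 N - 3 = -3 - 5 N$)
$9 \cdot 8 M{\left(3,-4 \right)} = 9 \cdot 8 \left(-3 - 15\right) = 72 \left(-3 - 15\right) = 72 \left(-18\right) = -1296$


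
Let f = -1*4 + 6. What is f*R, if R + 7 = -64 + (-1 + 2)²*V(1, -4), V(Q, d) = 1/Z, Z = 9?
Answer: -1276/9 ≈ -141.78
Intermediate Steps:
V(Q, d) = ⅑ (V(Q, d) = 1/9 = ⅑)
R = -638/9 (R = -7 + (-64 + (-1 + 2)²*(⅑)) = -7 + (-64 + 1²*(⅑)) = -7 + (-64 + 1*(⅑)) = -7 + (-64 + ⅑) = -7 - 575/9 = -638/9 ≈ -70.889)
f = 2 (f = -4 + 6 = 2)
f*R = 2*(-638/9) = -1276/9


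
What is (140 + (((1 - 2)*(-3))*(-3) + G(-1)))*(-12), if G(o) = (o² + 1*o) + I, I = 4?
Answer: -1620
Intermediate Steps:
G(o) = 4 + o + o² (G(o) = (o² + 1*o) + 4 = (o² + o) + 4 = (o + o²) + 4 = 4 + o + o²)
(140 + (((1 - 2)*(-3))*(-3) + G(-1)))*(-12) = (140 + (((1 - 2)*(-3))*(-3) + (4 - 1 + (-1)²)))*(-12) = (140 + (-1*(-3)*(-3) + (4 - 1 + 1)))*(-12) = (140 + (3*(-3) + 4))*(-12) = (140 + (-9 + 4))*(-12) = (140 - 5)*(-12) = 135*(-12) = -1620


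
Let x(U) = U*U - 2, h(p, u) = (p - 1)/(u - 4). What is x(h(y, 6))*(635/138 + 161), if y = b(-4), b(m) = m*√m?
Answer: -1622563/552 + 45706*I/69 ≈ -2939.4 + 662.41*I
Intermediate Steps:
b(m) = m^(3/2)
y = -8*I (y = (-4)^(3/2) = -8*I ≈ -8.0*I)
h(p, u) = (-1 + p)/(-4 + u)
x(U) = -2 + U² (x(U) = U² - 2 = -2 + U²)
x(h(y, 6))*(635/138 + 161) = (-2 + ((-1 - 8*I)/(-4 + 6))²)*(635/138 + 161) = (-2 + ((-1 - 8*I)/2)²)*(635*(1/138) + 161) = (-2 + ((-1 - 8*I)/2)²)*(635/138 + 161) = (-2 + (-½ - 4*I)²)*(22853/138) = -22853/69 + 22853*(-½ - 4*I)²/138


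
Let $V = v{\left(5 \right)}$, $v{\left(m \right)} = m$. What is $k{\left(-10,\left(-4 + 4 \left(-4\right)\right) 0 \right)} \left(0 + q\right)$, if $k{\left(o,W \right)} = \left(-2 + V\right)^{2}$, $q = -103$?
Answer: $-927$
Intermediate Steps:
$V = 5$
$k{\left(o,W \right)} = 9$ ($k{\left(o,W \right)} = \left(-2 + 5\right)^{2} = 3^{2} = 9$)
$k{\left(-10,\left(-4 + 4 \left(-4\right)\right) 0 \right)} \left(0 + q\right) = 9 \left(0 - 103\right) = 9 \left(-103\right) = -927$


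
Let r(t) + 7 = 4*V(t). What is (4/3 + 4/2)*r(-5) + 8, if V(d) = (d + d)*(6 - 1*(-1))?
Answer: -2846/3 ≈ -948.67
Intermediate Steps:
V(d) = 14*d (V(d) = (2*d)*(6 + 1) = (2*d)*7 = 14*d)
r(t) = -7 + 56*t (r(t) = -7 + 4*(14*t) = -7 + 56*t)
(4/3 + 4/2)*r(-5) + 8 = (4/3 + 4/2)*(-7 + 56*(-5)) + 8 = (4*(⅓) + 4*(½))*(-7 - 280) + 8 = (4/3 + 2)*(-287) + 8 = (10/3)*(-287) + 8 = -2870/3 + 8 = -2846/3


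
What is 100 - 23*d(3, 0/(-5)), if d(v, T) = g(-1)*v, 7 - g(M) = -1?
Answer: -452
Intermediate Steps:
g(M) = 8 (g(M) = 7 - 1*(-1) = 7 + 1 = 8)
d(v, T) = 8*v
100 - 23*d(3, 0/(-5)) = 100 - 184*3 = 100 - 23*24 = 100 - 552 = -452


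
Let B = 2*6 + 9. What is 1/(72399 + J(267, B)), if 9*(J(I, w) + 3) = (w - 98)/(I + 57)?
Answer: 2916/211106659 ≈ 1.3813e-5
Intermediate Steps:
B = 21 (B = 12 + 9 = 21)
J(I, w) = -3 + (-98 + w)/(9*(57 + I)) (J(I, w) = -3 + ((w - 98)/(I + 57))/9 = -3 + ((-98 + w)/(57 + I))/9 = -3 + (-98 + w)/(9*(57 + I)))
1/(72399 + J(267, B)) = 1/(72399 + (-1637 + 21 - 27*267)/(9*(57 + 267))) = 1/(72399 + (⅑)*(-1637 + 21 - 7209)/324) = 1/(72399 + (⅑)*(1/324)*(-8825)) = 1/(72399 - 8825/2916) = 1/(211106659/2916) = 2916/211106659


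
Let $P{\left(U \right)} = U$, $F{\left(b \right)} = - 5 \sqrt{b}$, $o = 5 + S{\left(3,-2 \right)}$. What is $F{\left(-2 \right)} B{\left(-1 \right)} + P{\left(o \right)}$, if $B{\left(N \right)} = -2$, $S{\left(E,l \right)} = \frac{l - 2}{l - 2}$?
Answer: $6 + 10 i \sqrt{2} \approx 6.0 + 14.142 i$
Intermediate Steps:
$S{\left(E,l \right)} = 1$ ($S{\left(E,l \right)} = \frac{-2 + l}{-2 + l} = 1$)
$o = 6$ ($o = 5 + 1 = 6$)
$F{\left(-2 \right)} B{\left(-1 \right)} + P{\left(o \right)} = - 5 \sqrt{-2} \left(-2\right) + 6 = - 5 i \sqrt{2} \left(-2\right) + 6 = 10 i \sqrt{2} + 6 = 6 + 10 i \sqrt{2}$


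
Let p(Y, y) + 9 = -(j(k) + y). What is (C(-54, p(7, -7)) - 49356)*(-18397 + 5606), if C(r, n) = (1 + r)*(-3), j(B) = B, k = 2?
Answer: 629278827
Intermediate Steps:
p(Y, y) = -11 - y (p(Y, y) = -9 - (2 + y) = -9 + (-2 - y) = -11 - y)
C(r, n) = -3 - 3*r
(C(-54, p(7, -7)) - 49356)*(-18397 + 5606) = ((-3 - 3*(-54)) - 49356)*(-18397 + 5606) = ((-3 + 162) - 49356)*(-12791) = (159 - 49356)*(-12791) = -49197*(-12791) = 629278827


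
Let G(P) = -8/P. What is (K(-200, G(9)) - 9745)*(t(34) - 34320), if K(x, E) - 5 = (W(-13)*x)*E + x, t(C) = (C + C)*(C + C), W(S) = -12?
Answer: 1075589120/3 ≈ 3.5853e+8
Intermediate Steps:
t(C) = 4*C² (t(C) = (2*C)*(2*C) = 4*C²)
K(x, E) = 5 + x - 12*E*x (K(x, E) = 5 + ((-12*x)*E + x) = 5 + (-12*E*x + x) = 5 + (x - 12*E*x) = 5 + x - 12*E*x)
(K(-200, G(9)) - 9745)*(t(34) - 34320) = ((5 - 200 - 12*(-8/9)*(-200)) - 9745)*(4*34² - 34320) = ((5 - 200 - 12*(-8*⅑)*(-200)) - 9745)*(4*1156 - 34320) = ((5 - 200 - 12*(-8/9)*(-200)) - 9745)*(4624 - 34320) = ((5 - 200 - 6400/3) - 9745)*(-29696) = (-6985/3 - 9745)*(-29696) = -36220/3*(-29696) = 1075589120/3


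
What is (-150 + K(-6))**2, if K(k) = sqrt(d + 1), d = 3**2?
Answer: (150 - sqrt(10))**2 ≈ 21561.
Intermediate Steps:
d = 9
K(k) = sqrt(10) (K(k) = sqrt(9 + 1) = sqrt(10))
(-150 + K(-6))**2 = (-150 + sqrt(10))**2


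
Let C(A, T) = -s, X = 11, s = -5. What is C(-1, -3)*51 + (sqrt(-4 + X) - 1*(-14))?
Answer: 269 + sqrt(7) ≈ 271.65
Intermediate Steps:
C(A, T) = 5 (C(A, T) = -1*(-5) = 5)
C(-1, -3)*51 + (sqrt(-4 + X) - 1*(-14)) = 5*51 + (sqrt(-4 + 11) - 1*(-14)) = 255 + (sqrt(7) + 14) = 255 + (14 + sqrt(7)) = 269 + sqrt(7)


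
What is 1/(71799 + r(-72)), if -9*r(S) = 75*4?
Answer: 3/215297 ≈ 1.3934e-5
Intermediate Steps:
r(S) = -100/3 (r(S) = -25*4/3 = -1/9*300 = -100/3)
1/(71799 + r(-72)) = 1/(71799 - 100/3) = 1/(215297/3) = 3/215297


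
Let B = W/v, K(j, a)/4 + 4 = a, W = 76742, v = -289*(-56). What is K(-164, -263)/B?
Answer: -8642256/38371 ≈ -225.23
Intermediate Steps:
v = 16184
K(j, a) = -16 + 4*a
B = 38371/8092 (B = 76742/16184 = 76742*(1/16184) = 38371/8092 ≈ 4.7418)
K(-164, -263)/B = (-16 + 4*(-263))/(38371/8092) = (-16 - 1052)*(8092/38371) = -1068*8092/38371 = -8642256/38371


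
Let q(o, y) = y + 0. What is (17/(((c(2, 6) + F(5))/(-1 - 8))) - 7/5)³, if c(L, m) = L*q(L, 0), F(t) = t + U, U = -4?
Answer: -460099648/125 ≈ -3.6808e+6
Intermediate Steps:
q(o, y) = y
F(t) = -4 + t (F(t) = t - 4 = -4 + t)
c(L, m) = 0 (c(L, m) = L*0 = 0)
(17/(((c(2, 6) + F(5))/(-1 - 8))) - 7/5)³ = (17/(((0 + (-4 + 5))/(-1 - 8))) - 7/5)³ = (17/(((0 + 1)/(-9))) - 7*⅕)³ = (17/((1*(-⅑))) - 7/5)³ = (17/(-⅑) - 7/5)³ = (17*(-9) - 7/5)³ = (-153 - 7/5)³ = (-772/5)³ = -460099648/125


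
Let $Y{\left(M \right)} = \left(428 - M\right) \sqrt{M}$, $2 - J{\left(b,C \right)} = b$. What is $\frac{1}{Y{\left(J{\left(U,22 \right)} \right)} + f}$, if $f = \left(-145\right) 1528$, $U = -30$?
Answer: $- \frac{27695}{6135476936} - \frac{99 \sqrt{2}}{3067738468} \approx -4.5596 \cdot 10^{-6}$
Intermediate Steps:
$f = -221560$
$J{\left(b,C \right)} = 2 - b$
$Y{\left(M \right)} = \sqrt{M} \left(428 - M\right)$
$\frac{1}{Y{\left(J{\left(U,22 \right)} \right)} + f} = \frac{1}{\sqrt{2 - -30} \left(428 - \left(2 - -30\right)\right) - 221560} = \frac{1}{\sqrt{2 + 30} \left(428 - \left(2 + 30\right)\right) - 221560} = \frac{1}{\sqrt{32} \left(428 - 32\right) - 221560} = \frac{1}{4 \sqrt{2} \left(428 - 32\right) - 221560} = \frac{1}{4 \sqrt{2} \cdot 396 - 221560} = \frac{1}{1584 \sqrt{2} - 221560} = \frac{1}{-221560 + 1584 \sqrt{2}}$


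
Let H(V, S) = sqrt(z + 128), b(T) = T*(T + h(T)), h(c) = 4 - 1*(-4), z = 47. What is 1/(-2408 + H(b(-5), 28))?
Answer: -344/828327 - 5*sqrt(7)/5798289 ≈ -0.00041758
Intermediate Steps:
h(c) = 8 (h(c) = 4 + 4 = 8)
b(T) = T*(8 + T) (b(T) = T*(T + 8) = T*(8 + T))
H(V, S) = 5*sqrt(7) (H(V, S) = sqrt(47 + 128) = sqrt(175) = 5*sqrt(7))
1/(-2408 + H(b(-5), 28)) = 1/(-2408 + 5*sqrt(7))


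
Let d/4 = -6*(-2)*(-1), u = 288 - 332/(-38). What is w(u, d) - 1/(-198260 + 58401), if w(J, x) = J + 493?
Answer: 110451806/139859 ≈ 789.74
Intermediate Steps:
u = 5638/19 (u = 288 - 332*(-1/38) = 288 + 166/19 = 5638/19 ≈ 296.74)
d = -48 (d = 4*(-6*(-2)*(-1)) = 4*(12*(-1)) = 4*(-12) = -48)
w(J, x) = 493 + J
w(u, d) - 1/(-198260 + 58401) = (493 + 5638/19) - 1/(-198260 + 58401) = 15005/19 - 1/(-139859) = 15005/19 - 1*(-1/139859) = 15005/19 + 1/139859 = 110451806/139859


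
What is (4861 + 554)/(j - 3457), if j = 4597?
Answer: 19/4 ≈ 4.7500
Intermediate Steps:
(4861 + 554)/(j - 3457) = (4861 + 554)/(4597 - 3457) = 5415/1140 = 5415*(1/1140) = 19/4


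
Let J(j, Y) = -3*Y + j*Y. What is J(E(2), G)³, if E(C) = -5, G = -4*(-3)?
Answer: -884736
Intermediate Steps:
G = 12
J(j, Y) = -3*Y + Y*j
J(E(2), G)³ = (12*(-3 - 5))³ = (12*(-8))³ = (-96)³ = -884736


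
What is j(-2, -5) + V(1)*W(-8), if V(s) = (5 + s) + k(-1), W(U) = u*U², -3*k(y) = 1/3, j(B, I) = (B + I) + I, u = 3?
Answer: 3356/3 ≈ 1118.7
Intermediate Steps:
j(B, I) = B + 2*I
k(y) = -⅑ (k(y) = -⅓/3 = -⅓*⅓ = -⅑)
W(U) = 3*U²
V(s) = 44/9 + s (V(s) = (5 + s) - ⅑ = 44/9 + s)
j(-2, -5) + V(1)*W(-8) = (-2 + 2*(-5)) + (44/9 + 1)*(3*(-8)²) = (-2 - 10) + 53*(3*64)/9 = -12 + (53/9)*192 = -12 + 3392/3 = 3356/3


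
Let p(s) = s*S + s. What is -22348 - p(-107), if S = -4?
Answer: -22669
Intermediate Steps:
p(s) = -3*s (p(s) = s*(-4) + s = -4*s + s = -3*s)
-22348 - p(-107) = -22348 - (-3)*(-107) = -22348 - 1*321 = -22348 - 321 = -22669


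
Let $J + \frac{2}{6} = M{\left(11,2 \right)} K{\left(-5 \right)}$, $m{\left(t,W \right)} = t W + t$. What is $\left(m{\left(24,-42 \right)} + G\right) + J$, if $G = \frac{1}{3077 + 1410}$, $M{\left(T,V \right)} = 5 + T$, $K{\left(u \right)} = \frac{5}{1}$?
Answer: $- \frac{12173228}{13461} \approx -904.33$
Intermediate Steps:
$m{\left(t,W \right)} = t + W t$ ($m{\left(t,W \right)} = W t + t = t + W t$)
$K{\left(u \right)} = 5$ ($K{\left(u \right)} = 5 \cdot 1 = 5$)
$J = \frac{239}{3}$ ($J = - \frac{1}{3} + \left(5 + 11\right) 5 = - \frac{1}{3} + 16 \cdot 5 = - \frac{1}{3} + 80 = \frac{239}{3} \approx 79.667$)
$G = \frac{1}{4487} \approx 0.00022287$
$\left(m{\left(24,-42 \right)} + G\right) + J = \left(24 \left(1 - 42\right) + \frac{1}{4487}\right) + \frac{239}{3} = \left(24 \left(-41\right) + \frac{1}{4487}\right) + \frac{239}{3} = \left(-984 + \frac{1}{4487}\right) + \frac{239}{3} = - \frac{4415207}{4487} + \frac{239}{3} = - \frac{12173228}{13461}$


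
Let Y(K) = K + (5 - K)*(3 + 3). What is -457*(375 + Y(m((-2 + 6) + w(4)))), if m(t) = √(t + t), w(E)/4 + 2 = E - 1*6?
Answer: -185085 + 4570*I*√6 ≈ -1.8509e+5 + 11194.0*I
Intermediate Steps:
w(E) = -32 + 4*E (w(E) = -8 + 4*(E - 1*6) = -8 + 4*(E - 6) = -8 + 4*(-6 + E) = -8 + (-24 + 4*E) = -32 + 4*E)
m(t) = √2*√t (m(t) = √(2*t) = √2*√t)
Y(K) = 30 - 5*K (Y(K) = K + (5 - K)*6 = K + (30 - 6*K) = 30 - 5*K)
-457*(375 + Y(m((-2 + 6) + w(4)))) = -457*(375 + (30 - 5*√2*√((-2 + 6) + (-32 + 4*4)))) = -457*(375 + (30 - 5*√2*√(4 + (-32 + 16)))) = -457*(375 + (30 - 5*√2*√(4 - 16))) = -457*(375 + (30 - 5*√2*√(-12))) = -457*(375 + (30 - 5*√2*2*I*√3)) = -457*(375 + (30 - 10*I*√6)) = -457*(405 - 10*I*√6) = -185085 + 4570*I*√6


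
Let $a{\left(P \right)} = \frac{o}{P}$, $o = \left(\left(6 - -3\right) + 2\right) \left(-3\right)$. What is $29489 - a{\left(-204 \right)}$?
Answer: $\frac{2005241}{68} \approx 29489.0$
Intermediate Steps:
$o = -33$ ($o = \left(\left(6 + 3\right) + 2\right) \left(-3\right) = \left(9 + 2\right) \left(-3\right) = 11 \left(-3\right) = -33$)
$a{\left(P \right)} = - \frac{33}{P}$
$29489 - a{\left(-204 \right)} = 29489 - - \frac{33}{-204} = 29489 - \left(-33\right) \left(- \frac{1}{204}\right) = 29489 - \frac{11}{68} = \frac{2005241}{68}$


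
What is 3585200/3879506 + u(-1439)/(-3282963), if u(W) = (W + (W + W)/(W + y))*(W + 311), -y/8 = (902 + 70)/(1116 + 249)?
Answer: 600544562054297216/1395337428955635281 ≈ 0.43039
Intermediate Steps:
y = -2592/455 (y = -8*(902 + 70)/(1116 + 249) = -7776/1365 = -8*324/455 = -2592/455 ≈ -5.6967)
u(W) = (311 + W)*(W + 2*W/(-2592/455 + W)) (u(W) = (W + (W + W)/(W - 2592/455))*(W + 311) = (W + (2*W)/(-2592/455 + W))*(311 + W) = (W + 2*W/(-2592/455 + W))*(311 + W) = (311 + W)*(W + 2*W/(-2592/455 + W)))
3585200/3879506 + u(-1439)/(-3282963) = 3585200/3879506 - 1439*(-523102 + 455*(-1439)² + 139823*(-1439))/(-2592 + 455*(-1439))/(-3282963) = 3585200*(1/3879506) - 1439*(-523102 + 455*2070721 - 201205297)/(-2592 - 654745)*(-1/3282963) = 1792600/1939753 - 1439*(-523102 + 942178055 - 201205297)/(-657337)*(-1/3282963) = 1792600/1939753 - 1439*(-1/657337)*740449656*(-1/3282963) = 1792600/1939753 + (1065507054984/657337)*(-1/3282963) = 1792600/1939753 - 355169018328/719337683177 = 600544562054297216/1395337428955635281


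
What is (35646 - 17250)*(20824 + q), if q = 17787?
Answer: 710287956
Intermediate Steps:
(35646 - 17250)*(20824 + q) = (35646 - 17250)*(20824 + 17787) = 18396*38611 = 710287956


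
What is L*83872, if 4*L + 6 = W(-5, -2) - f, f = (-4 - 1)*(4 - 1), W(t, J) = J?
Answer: 146776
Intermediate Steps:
f = -15 (f = -5*3 = -15)
L = 7/4 (L = -3/2 + (-2 - 1*(-15))/4 = -3/2 + (-2 + 15)/4 = -3/2 + (¼)*13 = -3/2 + 13/4 = 7/4 ≈ 1.7500)
L*83872 = (7/4)*83872 = 146776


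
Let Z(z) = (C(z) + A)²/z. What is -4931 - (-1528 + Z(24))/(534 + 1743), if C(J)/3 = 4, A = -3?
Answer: -89810899/18216 ≈ -4930.3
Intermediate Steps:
C(J) = 12 (C(J) = 3*4 = 12)
Z(z) = 81/z (Z(z) = (12 - 3)²/z = 9²/z = 81/z)
-4931 - (-1528 + Z(24))/(534 + 1743) = -4931 - (-1528 + 81/24)/(534 + 1743) = -4931 - (-1528 + 81*(1/24))/2277 = -4931 - (-1528 + 27/8)/2277 = -4931 - (-12197)/(8*2277) = -4931 - 1*(-12197/18216) = -4931 + 12197/18216 = -89810899/18216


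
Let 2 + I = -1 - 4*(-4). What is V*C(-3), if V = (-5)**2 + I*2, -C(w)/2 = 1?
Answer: -102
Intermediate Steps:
I = 13 (I = -2 + (-1 - 4*(-4)) = -2 + (-1 + 16) = -2 + 15 = 13)
C(w) = -2 (C(w) = -2*1 = -2)
V = 51 (V = (-5)**2 + 13*2 = 25 + 26 = 51)
V*C(-3) = 51*(-2) = -102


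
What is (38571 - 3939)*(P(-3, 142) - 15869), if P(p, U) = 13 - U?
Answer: -554042736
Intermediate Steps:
(38571 - 3939)*(P(-3, 142) - 15869) = (38571 - 3939)*((13 - 1*142) - 15869) = 34632*((13 - 142) - 15869) = 34632*(-129 - 15869) = 34632*(-15998) = -554042736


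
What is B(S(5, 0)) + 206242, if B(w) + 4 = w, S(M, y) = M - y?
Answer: 206243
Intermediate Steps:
B(w) = -4 + w
B(S(5, 0)) + 206242 = (-4 + (5 - 1*0)) + 206242 = (-4 + (5 + 0)) + 206242 = (-4 + 5) + 206242 = 1 + 206242 = 206243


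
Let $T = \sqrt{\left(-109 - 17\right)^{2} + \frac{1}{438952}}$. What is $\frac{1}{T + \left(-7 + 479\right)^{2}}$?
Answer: $\frac{97791482368}{21786370639070559} - \frac{2 \sqrt{764742388718314}}{21786370639070559} \approx 4.4861 \cdot 10^{-6}$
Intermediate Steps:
$T = \frac{\sqrt{764742388718314}}{219476}$ ($T = \sqrt{\left(-126\right)^{2} + \frac{1}{438952}} = \sqrt{15876 + \frac{1}{438952}} = \sqrt{\frac{6968801953}{438952}} = \frac{\sqrt{764742388718314}}{219476} \approx 126.0$)
$\frac{1}{T + \left(-7 + 479\right)^{2}} = \frac{1}{\frac{\sqrt{764742388718314}}{219476} + \left(-7 + 479\right)^{2}} = \frac{1}{\frac{\sqrt{764742388718314}}{219476} + 472^{2}} = \frac{1}{\frac{\sqrt{764742388718314}}{219476} + 222784} = \frac{1}{222784 + \frac{\sqrt{764742388718314}}{219476}}$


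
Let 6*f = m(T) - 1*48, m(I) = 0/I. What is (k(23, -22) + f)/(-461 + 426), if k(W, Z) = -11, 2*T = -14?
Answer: 19/35 ≈ 0.54286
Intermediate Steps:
T = -7 (T = (½)*(-14) = -7)
m(I) = 0
f = -8 (f = (0 - 1*48)/6 = (0 - 48)/6 = (⅙)*(-48) = -8)
(k(23, -22) + f)/(-461 + 426) = (-11 - 8)/(-461 + 426) = -19/(-35) = -19*(-1/35) = 19/35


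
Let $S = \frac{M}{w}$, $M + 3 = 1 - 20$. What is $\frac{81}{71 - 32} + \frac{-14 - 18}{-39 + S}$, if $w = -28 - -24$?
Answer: $\frac{2641}{871} \approx 3.0321$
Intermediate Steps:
$M = -22$ ($M = -3 + \left(1 - 20\right) = -3 - 19 = -22$)
$w = -4$ ($w = -28 + 24 = -4$)
$S = \frac{11}{2}$ ($S = - \frac{22}{-4} = \left(-22\right) \left(- \frac{1}{4}\right) = \frac{11}{2} \approx 5.5$)
$\frac{81}{71 - 32} + \frac{-14 - 18}{-39 + S} = \frac{81}{71 - 32} + \frac{-14 - 18}{-39 + \frac{11}{2}} = \frac{81}{39} - \frac{32}{- \frac{67}{2}} = 81 \cdot \frac{1}{39} - - \frac{64}{67} = \frac{27}{13} + \frac{64}{67} = \frac{2641}{871}$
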